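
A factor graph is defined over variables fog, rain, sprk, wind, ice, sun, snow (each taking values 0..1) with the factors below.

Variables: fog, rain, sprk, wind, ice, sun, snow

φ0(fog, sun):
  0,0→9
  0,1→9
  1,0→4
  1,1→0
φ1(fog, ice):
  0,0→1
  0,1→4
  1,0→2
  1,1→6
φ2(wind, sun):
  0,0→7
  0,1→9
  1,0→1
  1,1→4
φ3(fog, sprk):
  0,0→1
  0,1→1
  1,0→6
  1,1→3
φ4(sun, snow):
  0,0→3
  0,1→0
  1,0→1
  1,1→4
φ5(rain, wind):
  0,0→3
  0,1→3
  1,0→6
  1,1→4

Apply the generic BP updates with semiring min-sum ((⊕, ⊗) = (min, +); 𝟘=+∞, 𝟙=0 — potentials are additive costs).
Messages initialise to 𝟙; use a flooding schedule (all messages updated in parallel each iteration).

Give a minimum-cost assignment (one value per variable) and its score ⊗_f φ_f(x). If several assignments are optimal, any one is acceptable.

init: all messages = 𝟙 over 2 values
r1 m[φ0→fog] = [9, 0]
r1 m[φ0→sun] = [4, 0]
r1 m[φ1→fog] = [1, 2]
r1 m[φ1→ice] = [1, 4]
r1 m[φ2→wind] = [7, 1]
r1 m[φ2→sun] = [1, 4]
r1 m[φ3→fog] = [1, 3]
r1 m[φ3→sprk] = [1, 1]
r1 m[φ4→sun] = [0, 1]
r1 m[φ4→snow] = [1, 0]
r1 m[φ5→rain] = [3, 4]
r1 m[φ5→wind] = [3, 3]
r1 m[fog→φ0] = [0, 0]
r1 m[fog→φ1] = [0, 0]
r1 m[fog→φ3] = [0, 0]
r1 m[rain→φ5] = [0, 0]
r1 m[sprk→φ3] = [0, 0]
r1 m[wind→φ2] = [0, 0]
r1 m[wind→φ5] = [0, 0]
r1 m[ice→φ1] = [0, 0]
r1 m[sun→φ0] = [0, 0]
r1 m[sun→φ2] = [0, 0]
r1 m[sun→φ4] = [0, 0]
r1 m[snow→φ4] = [0, 0]
r2 m[φ0→fog] = [9, 0]
r2 m[φ0→sun] = [4, 0]
r2 m[φ1→fog] = [1, 2]
r2 m[φ1→ice] = [1, 4]
r2 m[φ2→wind] = [7, 1]
r2 m[φ2→sun] = [1, 4]
r2 m[φ3→fog] = [1, 3]
r2 m[φ3→sprk] = [1, 1]
r2 m[φ4→sun] = [0, 1]
r2 m[φ4→snow] = [1, 0]
r2 m[φ5→rain] = [3, 4]
r2 m[φ5→wind] = [3, 3]
r2 m[fog→φ0] = [2, 5]
r2 m[fog→φ1] = [10, 3]
r2 m[fog→φ3] = [10, 2]
r2 m[rain→φ5] = [0, 0]
r2 m[sprk→φ3] = [0, 0]
r2 m[wind→φ2] = [3, 3]
r2 m[wind→φ5] = [7, 1]
r2 m[ice→φ1] = [0, 0]
r2 m[sun→φ0] = [1, 5]
r2 m[sun→φ2] = [4, 1]
r2 m[sun→φ4] = [5, 4]
r2 m[snow→φ4] = [0, 0]
r3 m[φ0→fog] = [10, 5]
r3 m[φ0→sun] = [9, 5]
r3 m[φ1→fog] = [1, 2]
r3 m[φ1→ice] = [5, 9]
r3 m[φ2→wind] = [10, 5]
r3 m[φ2→sun] = [4, 7]
r3 m[φ3→fog] = [1, 3]
r3 m[φ3→sprk] = [8, 5]
r3 m[φ4→sun] = [0, 1]
r3 m[φ4→snow] = [5, 5]
r3 m[φ5→rain] = [4, 5]
r3 m[φ5→wind] = [3, 3]
r3 m[fog→φ0] = [2, 5]
r3 m[fog→φ1] = [10, 3]
r3 m[fog→φ3] = [10, 2]
r3 m[rain→φ5] = [0, 0]
r3 m[sprk→φ3] = [0, 0]
r3 m[wind→φ2] = [3, 3]
r3 m[wind→φ5] = [7, 1]
r3 m[ice→φ1] = [0, 0]
r3 m[sun→φ0] = [1, 5]
r3 m[sun→φ2] = [4, 1]
r3 m[sun→φ4] = [5, 4]
r3 m[snow→φ4] = [0, 0]
r4 m[φ0→fog] = [10, 5]
r4 m[φ0→sun] = [9, 5]
r4 m[φ1→fog] = [1, 2]
r4 m[φ1→ice] = [5, 9]
r4 m[φ2→wind] = [10, 5]
r4 m[φ2→sun] = [4, 7]
r4 m[φ3→fog] = [1, 3]
r4 m[φ3→sprk] = [8, 5]
r4 m[φ4→sun] = [0, 1]
r4 m[φ4→snow] = [5, 5]
r4 m[φ5→rain] = [4, 5]
r4 m[φ5→wind] = [3, 3]
r4 m[fog→φ0] = [2, 5]
r4 m[fog→φ1] = [11, 8]
r4 m[fog→φ3] = [11, 7]
r4 m[rain→φ5] = [0, 0]
r4 m[sprk→φ3] = [0, 0]
r4 m[wind→φ2] = [3, 3]
r4 m[wind→φ5] = [10, 5]
r4 m[ice→φ1] = [0, 0]
r4 m[sun→φ0] = [4, 8]
r4 m[sun→φ2] = [9, 6]
r4 m[sun→φ4] = [13, 12]
r4 m[snow→φ4] = [0, 0]
r5 m[φ0→fog] = [13, 8]
r5 m[φ0→sun] = [9, 5]
r5 m[φ1→fog] = [1, 2]
r5 m[φ1→ice] = [10, 14]
r5 m[φ2→wind] = [15, 10]
r5 m[φ2→sun] = [4, 7]
r5 m[φ3→fog] = [1, 3]
r5 m[φ3→sprk] = [12, 10]
r5 m[φ4→sun] = [0, 1]
r5 m[φ4→snow] = [13, 13]
r5 m[φ5→rain] = [8, 9]
r5 m[φ5→wind] = [3, 3]
r5 m[fog→φ0] = [2, 5]
r5 m[fog→φ1] = [11, 8]
r5 m[fog→φ3] = [11, 7]
r5 m[rain→φ5] = [0, 0]
r5 m[sprk→φ3] = [0, 0]
r5 m[wind→φ2] = [3, 3]
r5 m[wind→φ5] = [10, 5]
r5 m[ice→φ1] = [0, 0]
r5 m[sun→φ0] = [4, 8]
r5 m[sun→φ2] = [9, 6]
r5 m[sun→φ4] = [13, 12]
r5 m[snow→φ4] = [0, 0]
r6 m[φ0→fog] = [13, 8]
r6 m[φ0→sun] = [9, 5]
r6 m[φ1→fog] = [1, 2]
r6 m[φ1→ice] = [10, 14]
r6 m[φ2→wind] = [15, 10]
r6 m[φ2→sun] = [4, 7]
r6 m[φ3→fog] = [1, 3]
r6 m[φ3→sprk] = [12, 10]
r6 m[φ4→sun] = [0, 1]
r6 m[φ4→snow] = [13, 13]
r6 m[φ5→rain] = [8, 9]
r6 m[φ5→wind] = [3, 3]
r6 m[fog→φ0] = [2, 5]
r6 m[fog→φ1] = [14, 11]
r6 m[fog→φ3] = [14, 10]
r6 m[rain→φ5] = [0, 0]
r6 m[sprk→φ3] = [0, 0]
r6 m[wind→φ2] = [3, 3]
r6 m[wind→φ5] = [15, 10]
r6 m[ice→φ1] = [0, 0]
r6 m[sun→φ0] = [4, 8]
r6 m[sun→φ2] = [9, 6]
r6 m[sun→φ4] = [13, 12]
r6 m[snow→φ4] = [0, 0]
r7 m[φ0→fog] = [13, 8]
r7 m[φ0→sun] = [9, 5]
r7 m[φ1→fog] = [1, 2]
r7 m[φ1→ice] = [13, 17]
r7 m[φ2→wind] = [15, 10]
r7 m[φ2→sun] = [4, 7]
r7 m[φ3→fog] = [1, 3]
r7 m[φ3→sprk] = [15, 13]
r7 m[φ4→sun] = [0, 1]
r7 m[φ4→snow] = [13, 13]
r7 m[φ5→rain] = [13, 14]
r7 m[φ5→wind] = [3, 3]
r7 m[fog→φ0] = [2, 5]
r7 m[fog→φ1] = [14, 11]
r7 m[fog→φ3] = [14, 10]
r7 m[rain→φ5] = [0, 0]
r7 m[sprk→φ3] = [0, 0]
r7 m[wind→φ2] = [3, 3]
r7 m[wind→φ5] = [15, 10]
r7 m[ice→φ1] = [0, 0]
r7 m[sun→φ0] = [4, 8]
r7 m[sun→φ2] = [9, 6]
r7 m[sun→φ4] = [13, 12]
r7 m[snow→φ4] = [0, 0]
r8 m[φ0→fog] = [13, 8]
r8 m[φ0→sun] = [9, 5]
r8 m[φ1→fog] = [1, 2]
r8 m[φ1→ice] = [13, 17]
r8 m[φ2→wind] = [15, 10]
r8 m[φ2→sun] = [4, 7]
r8 m[φ3→fog] = [1, 3]
r8 m[φ3→sprk] = [15, 13]
r8 m[φ4→sun] = [0, 1]
r8 m[φ4→snow] = [13, 13]
r8 m[φ5→rain] = [13, 14]
r8 m[φ5→wind] = [3, 3]
r8 m[fog→φ0] = [2, 5]
r8 m[fog→φ1] = [14, 11]
r8 m[fog→φ3] = [14, 10]
r8 m[rain→φ5] = [0, 0]
r8 m[sprk→φ3] = [0, 0]
r8 m[wind→φ2] = [3, 3]
r8 m[wind→φ5] = [15, 10]
r8 m[ice→φ1] = [0, 0]
r8 m[sun→φ0] = [4, 8]
r8 m[sun→φ2] = [9, 6]
r8 m[sun→φ4] = [13, 12]
r8 m[snow→φ4] = [0, 0]
fixed point reached at round 8
traceback from fog: (fog=1, rain=0, sprk=1, wind=1, ice=0, sun=0, snow=1), score=13

assignment: (fog=1, rain=0, sprk=1, wind=1, ice=0, sun=0, snow=1); score = 13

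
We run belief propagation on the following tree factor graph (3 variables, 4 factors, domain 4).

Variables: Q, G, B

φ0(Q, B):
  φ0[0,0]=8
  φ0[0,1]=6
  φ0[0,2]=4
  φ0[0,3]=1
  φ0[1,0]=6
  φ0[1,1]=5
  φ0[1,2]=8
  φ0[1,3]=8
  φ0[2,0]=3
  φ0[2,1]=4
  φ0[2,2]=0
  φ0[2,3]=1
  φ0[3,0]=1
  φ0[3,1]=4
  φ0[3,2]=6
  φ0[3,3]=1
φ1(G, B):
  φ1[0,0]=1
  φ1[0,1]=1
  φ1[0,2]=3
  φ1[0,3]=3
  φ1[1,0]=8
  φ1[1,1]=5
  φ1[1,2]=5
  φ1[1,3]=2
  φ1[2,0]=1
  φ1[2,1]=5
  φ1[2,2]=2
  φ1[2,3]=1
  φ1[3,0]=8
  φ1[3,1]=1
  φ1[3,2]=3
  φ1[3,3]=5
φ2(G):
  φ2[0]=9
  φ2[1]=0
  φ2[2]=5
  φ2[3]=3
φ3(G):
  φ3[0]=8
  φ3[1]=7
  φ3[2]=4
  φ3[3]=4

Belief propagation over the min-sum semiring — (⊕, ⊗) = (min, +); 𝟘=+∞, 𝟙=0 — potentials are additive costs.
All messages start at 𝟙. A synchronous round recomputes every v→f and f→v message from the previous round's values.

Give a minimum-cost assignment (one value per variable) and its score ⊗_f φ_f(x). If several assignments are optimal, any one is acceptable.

assignment: (Q=0, G=1, B=3); score = 10

init: all messages = 𝟙 over 4 values
r1 m[φ0→Q] = [1, 5, 0, 1]
r1 m[φ0→B] = [1, 4, 0, 1]
r1 m[φ1→G] = [1, 2, 1, 1]
r1 m[φ1→B] = [1, 1, 2, 1]
r1 m[φ2→G] = [9, 0, 5, 3]
r1 m[φ3→G] = [8, 7, 4, 4]
r1 m[Q→φ0] = [0, 0, 0, 0]
r1 m[G→φ1] = [0, 0, 0, 0]
r1 m[G→φ2] = [0, 0, 0, 0]
r1 m[G→φ3] = [0, 0, 0, 0]
r1 m[B→φ0] = [0, 0, 0, 0]
r1 m[B→φ1] = [0, 0, 0, 0]
r2 m[φ0→Q] = [1, 5, 0, 1]
r2 m[φ0→B] = [1, 4, 0, 1]
r2 m[φ1→G] = [1, 2, 1, 1]
r2 m[φ1→B] = [1, 1, 2, 1]
r2 m[φ2→G] = [9, 0, 5, 3]
r2 m[φ3→G] = [8, 7, 4, 4]
r2 m[Q→φ0] = [0, 0, 0, 0]
r2 m[G→φ1] = [17, 7, 9, 7]
r2 m[G→φ2] = [9, 9, 5, 5]
r2 m[G→φ3] = [10, 2, 6, 4]
r2 m[B→φ0] = [1, 1, 2, 1]
r2 m[B→φ1] = [1, 4, 0, 1]
r3 m[φ0→Q] = [2, 6, 2, 2]
r3 m[φ0→B] = [1, 4, 0, 1]
r3 m[φ1→G] = [2, 3, 2, 3]
r3 m[φ1→B] = [10, 8, 10, 9]
r3 m[φ2→G] = [9, 0, 5, 3]
r3 m[φ3→G] = [8, 7, 4, 4]
r3 m[Q→φ0] = [0, 0, 0, 0]
r3 m[G→φ1] = [17, 7, 9, 7]
r3 m[G→φ2] = [9, 9, 5, 5]
r3 m[G→φ3] = [10, 2, 6, 4]
r3 m[B→φ0] = [1, 1, 2, 1]
r3 m[B→φ1] = [1, 4, 0, 1]
r4 m[φ0→Q] = [2, 6, 2, 2]
r4 m[φ0→B] = [1, 4, 0, 1]
r4 m[φ1→G] = [2, 3, 2, 3]
r4 m[φ1→B] = [10, 8, 10, 9]
r4 m[φ2→G] = [9, 0, 5, 3]
r4 m[φ3→G] = [8, 7, 4, 4]
r4 m[Q→φ0] = [0, 0, 0, 0]
r4 m[G→φ1] = [17, 7, 9, 7]
r4 m[G→φ2] = [10, 10, 6, 7]
r4 m[G→φ3] = [11, 3, 7, 6]
r4 m[B→φ0] = [10, 8, 10, 9]
r4 m[B→φ1] = [1, 4, 0, 1]
r5 m[φ0→Q] = [10, 13, 10, 10]
r5 m[φ0→B] = [1, 4, 0, 1]
r5 m[φ1→G] = [2, 3, 2, 3]
r5 m[φ1→B] = [10, 8, 10, 9]
r5 m[φ2→G] = [9, 0, 5, 3]
r5 m[φ3→G] = [8, 7, 4, 4]
r5 m[Q→φ0] = [0, 0, 0, 0]
r5 m[G→φ1] = [17, 7, 9, 7]
r5 m[G→φ2] = [10, 10, 6, 7]
r5 m[G→φ3] = [11, 3, 7, 6]
r5 m[B→φ0] = [10, 8, 10, 9]
r5 m[B→φ1] = [1, 4, 0, 1]
r6 m[φ0→Q] = [10, 13, 10, 10]
r6 m[φ0→B] = [1, 4, 0, 1]
r6 m[φ1→G] = [2, 3, 2, 3]
r6 m[φ1→B] = [10, 8, 10, 9]
r6 m[φ2→G] = [9, 0, 5, 3]
r6 m[φ3→G] = [8, 7, 4, 4]
r6 m[Q→φ0] = [0, 0, 0, 0]
r6 m[G→φ1] = [17, 7, 9, 7]
r6 m[G→φ2] = [10, 10, 6, 7]
r6 m[G→φ3] = [11, 3, 7, 6]
r6 m[B→φ0] = [10, 8, 10, 9]
r6 m[B→φ1] = [1, 4, 0, 1]
fixed point reached at round 6
traceback from Q: (Q=0, G=1, B=3), score=10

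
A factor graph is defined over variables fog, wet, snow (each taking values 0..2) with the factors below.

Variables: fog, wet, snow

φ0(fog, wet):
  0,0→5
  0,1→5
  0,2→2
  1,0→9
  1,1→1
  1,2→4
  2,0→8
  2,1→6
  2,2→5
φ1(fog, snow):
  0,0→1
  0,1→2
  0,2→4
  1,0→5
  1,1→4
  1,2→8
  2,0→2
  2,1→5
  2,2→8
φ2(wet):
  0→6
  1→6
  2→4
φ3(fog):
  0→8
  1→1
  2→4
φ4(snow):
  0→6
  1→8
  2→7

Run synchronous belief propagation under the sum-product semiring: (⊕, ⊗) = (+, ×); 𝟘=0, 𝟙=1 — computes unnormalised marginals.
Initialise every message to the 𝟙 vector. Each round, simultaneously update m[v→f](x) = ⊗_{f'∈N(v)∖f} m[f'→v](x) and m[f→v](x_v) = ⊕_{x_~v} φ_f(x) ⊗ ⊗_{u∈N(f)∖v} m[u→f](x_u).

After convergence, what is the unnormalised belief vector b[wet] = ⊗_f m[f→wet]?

b[wet] = [39108, 28260, 13728]

init: all messages = 𝟙 over 3 values
r1 m[φ0→fog] = [12, 14, 19]
r1 m[φ0→wet] = [22, 12, 11]
r1 m[φ1→fog] = [7, 17, 15]
r1 m[φ1→snow] = [8, 11, 20]
r1 m[φ2→wet] = [6, 6, 4]
r1 m[φ3→fog] = [8, 1, 4]
r1 m[φ4→snow] = [6, 8, 7]
r1 m[fog→φ0] = [1, 1, 1]
r1 m[fog→φ1] = [1, 1, 1]
r1 m[fog→φ3] = [1, 1, 1]
r1 m[wet→φ0] = [1, 1, 1]
r1 m[wet→φ2] = [1, 1, 1]
r1 m[snow→φ1] = [1, 1, 1]
r1 m[snow→φ4] = [1, 1, 1]
r2 m[φ0→fog] = [12, 14, 19]
r2 m[φ0→wet] = [22, 12, 11]
r2 m[φ1→fog] = [7, 17, 15]
r2 m[φ1→snow] = [8, 11, 20]
r2 m[φ2→wet] = [6, 6, 4]
r2 m[φ3→fog] = [8, 1, 4]
r2 m[φ4→snow] = [6, 8, 7]
r2 m[fog→φ0] = [56, 17, 60]
r2 m[fog→φ1] = [96, 14, 76]
r2 m[fog→φ3] = [84, 238, 285]
r2 m[wet→φ0] = [6, 6, 4]
r2 m[wet→φ2] = [22, 12, 11]
r2 m[snow→φ1] = [6, 8, 7]
r2 m[snow→φ4] = [8, 11, 20]
r3 m[φ0→fog] = [68, 76, 104]
r3 m[φ0→wet] = [913, 657, 480]
r3 m[φ1→fog] = [50, 118, 108]
r3 m[φ1→snow] = [318, 628, 1104]
r3 m[φ2→wet] = [6, 6, 4]
r3 m[φ3→fog] = [8, 1, 4]
r3 m[φ4→snow] = [6, 8, 7]
r3 m[fog→φ0] = [56, 17, 60]
r3 m[fog→φ1] = [96, 14, 76]
r3 m[fog→φ3] = [84, 238, 285]
r3 m[wet→φ0] = [6, 6, 4]
r3 m[wet→φ2] = [22, 12, 11]
r3 m[snow→φ1] = [6, 8, 7]
r3 m[snow→φ4] = [8, 11, 20]
r4 m[φ0→fog] = [68, 76, 104]
r4 m[φ0→wet] = [913, 657, 480]
r4 m[φ1→fog] = [50, 118, 108]
r4 m[φ1→snow] = [318, 628, 1104]
r4 m[φ2→wet] = [6, 6, 4]
r4 m[φ3→fog] = [8, 1, 4]
r4 m[φ4→snow] = [6, 8, 7]
r4 m[fog→φ0] = [400, 118, 432]
r4 m[fog→φ1] = [544, 76, 416]
r4 m[fog→φ3] = [3400, 8968, 11232]
r4 m[wet→φ0] = [6, 6, 4]
r4 m[wet→φ2] = [913, 657, 480]
r4 m[snow→φ1] = [6, 8, 7]
r4 m[snow→φ4] = [318, 628, 1104]
r5 m[φ0→fog] = [68, 76, 104]
r5 m[φ0→wet] = [6518, 4710, 3432]
r5 m[φ1→fog] = [50, 118, 108]
r5 m[φ1→snow] = [1756, 3472, 6112]
r5 m[φ2→wet] = [6, 6, 4]
r5 m[φ3→fog] = [8, 1, 4]
r5 m[φ4→snow] = [6, 8, 7]
r5 m[fog→φ0] = [400, 118, 432]
r5 m[fog→φ1] = [544, 76, 416]
r5 m[fog→φ3] = [3400, 8968, 11232]
r5 m[wet→φ0] = [6, 6, 4]
r5 m[wet→φ2] = [913, 657, 480]
r5 m[snow→φ1] = [6, 8, 7]
r5 m[snow→φ4] = [318, 628, 1104]
r6 m[φ0→fog] = [68, 76, 104]
r6 m[φ0→wet] = [6518, 4710, 3432]
r6 m[φ1→fog] = [50, 118, 108]
r6 m[φ1→snow] = [1756, 3472, 6112]
r6 m[φ2→wet] = [6, 6, 4]
r6 m[φ3→fog] = [8, 1, 4]
r6 m[φ4→snow] = [6, 8, 7]
r6 m[fog→φ0] = [400, 118, 432]
r6 m[fog→φ1] = [544, 76, 416]
r6 m[fog→φ3] = [3400, 8968, 11232]
r6 m[wet→φ0] = [6, 6, 4]
r6 m[wet→φ2] = [6518, 4710, 3432]
r6 m[snow→φ1] = [6, 8, 7]
r6 m[snow→φ4] = [1756, 3472, 6112]
r7 m[φ0→fog] = [68, 76, 104]
r7 m[φ0→wet] = [6518, 4710, 3432]
r7 m[φ1→fog] = [50, 118, 108]
r7 m[φ1→snow] = [1756, 3472, 6112]
r7 m[φ2→wet] = [6, 6, 4]
r7 m[φ3→fog] = [8, 1, 4]
r7 m[φ4→snow] = [6, 8, 7]
r7 m[fog→φ0] = [400, 118, 432]
r7 m[fog→φ1] = [544, 76, 416]
r7 m[fog→φ3] = [3400, 8968, 11232]
r7 m[wet→φ0] = [6, 6, 4]
r7 m[wet→φ2] = [6518, 4710, 3432]
r7 m[snow→φ1] = [6, 8, 7]
r7 m[snow→φ4] = [1756, 3472, 6112]
fixed point reached at round 7
b[wet] = ⊗ incoming = [39108, 28260, 13728]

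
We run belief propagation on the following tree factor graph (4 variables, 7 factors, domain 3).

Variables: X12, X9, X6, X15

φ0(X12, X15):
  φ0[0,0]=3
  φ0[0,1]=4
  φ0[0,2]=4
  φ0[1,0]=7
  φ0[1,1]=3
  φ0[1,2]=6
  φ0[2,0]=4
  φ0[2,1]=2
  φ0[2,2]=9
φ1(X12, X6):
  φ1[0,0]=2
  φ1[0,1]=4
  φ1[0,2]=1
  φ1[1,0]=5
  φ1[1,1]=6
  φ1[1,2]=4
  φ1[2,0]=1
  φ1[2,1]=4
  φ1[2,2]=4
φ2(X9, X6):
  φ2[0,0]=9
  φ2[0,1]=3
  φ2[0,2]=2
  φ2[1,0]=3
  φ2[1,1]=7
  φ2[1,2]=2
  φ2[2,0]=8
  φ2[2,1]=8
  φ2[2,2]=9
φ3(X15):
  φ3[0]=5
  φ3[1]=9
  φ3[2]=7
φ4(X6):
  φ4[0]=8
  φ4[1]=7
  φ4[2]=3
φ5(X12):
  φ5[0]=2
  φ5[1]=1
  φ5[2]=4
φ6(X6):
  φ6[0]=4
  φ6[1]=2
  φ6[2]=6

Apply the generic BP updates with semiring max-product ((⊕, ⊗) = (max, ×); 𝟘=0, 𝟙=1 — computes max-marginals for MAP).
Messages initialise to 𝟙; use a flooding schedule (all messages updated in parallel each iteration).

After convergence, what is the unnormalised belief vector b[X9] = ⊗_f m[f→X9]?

init: all messages = 𝟙 over 3 values
r1 m[φ0→X12] = [4, 7, 9]
r1 m[φ0→X15] = [7, 4, 9]
r1 m[φ1→X12] = [4, 6, 4]
r1 m[φ1→X6] = [5, 6, 4]
r1 m[φ2→X9] = [9, 7, 9]
r1 m[φ2→X6] = [9, 8, 9]
r1 m[φ3→X15] = [5, 9, 7]
r1 m[φ4→X6] = [8, 7, 3]
r1 m[φ5→X12] = [2, 1, 4]
r1 m[φ6→X6] = [4, 2, 6]
r1 m[X12→φ0] = [1, 1, 1]
r1 m[X12→φ1] = [1, 1, 1]
r1 m[X12→φ5] = [1, 1, 1]
r1 m[X9→φ2] = [1, 1, 1]
r1 m[X6→φ1] = [1, 1, 1]
r1 m[X6→φ2] = [1, 1, 1]
r1 m[X6→φ4] = [1, 1, 1]
r1 m[X6→φ6] = [1, 1, 1]
r1 m[X15→φ0] = [1, 1, 1]
r1 m[X15→φ3] = [1, 1, 1]
r2 m[φ0→X12] = [4, 7, 9]
r2 m[φ0→X15] = [7, 4, 9]
r2 m[φ1→X12] = [4, 6, 4]
r2 m[φ1→X6] = [5, 6, 4]
r2 m[φ2→X9] = [9, 7, 9]
r2 m[φ2→X6] = [9, 8, 9]
r2 m[φ3→X15] = [5, 9, 7]
r2 m[φ4→X6] = [8, 7, 3]
r2 m[φ5→X12] = [2, 1, 4]
r2 m[φ6→X6] = [4, 2, 6]
r2 m[X12→φ0] = [8, 6, 16]
r2 m[X12→φ1] = [8, 7, 36]
r2 m[X12→φ5] = [16, 42, 36]
r2 m[X9→φ2] = [1, 1, 1]
r2 m[X6→φ1] = [288, 112, 162]
r2 m[X6→φ2] = [160, 84, 72]
r2 m[X6→φ4] = [180, 96, 216]
r2 m[X6→φ6] = [360, 336, 108]
r2 m[X15→φ0] = [5, 9, 7]
r2 m[X15→φ3] = [7, 4, 9]
r3 m[φ0→X12] = [36, 42, 63]
r3 m[φ0→X15] = [64, 32, 144]
r3 m[φ1→X12] = [576, 1440, 648]
r3 m[φ1→X6] = [36, 144, 144]
r3 m[φ2→X9] = [1440, 588, 1280]
r3 m[φ2→X6] = [9, 8, 9]
r3 m[φ3→X15] = [5, 9, 7]
r3 m[φ4→X6] = [8, 7, 3]
r3 m[φ5→X12] = [2, 1, 4]
r3 m[φ6→X6] = [4, 2, 6]
r3 m[X12→φ0] = [8, 6, 16]
r3 m[X12→φ1] = [8, 7, 36]
r3 m[X12→φ5] = [16, 42, 36]
r3 m[X9→φ2] = [1, 1, 1]
r3 m[X6→φ1] = [288, 112, 162]
r3 m[X6→φ2] = [160, 84, 72]
r3 m[X6→φ4] = [180, 96, 216]
r3 m[X6→φ6] = [360, 336, 108]
r3 m[X15→φ0] = [5, 9, 7]
r3 m[X15→φ3] = [7, 4, 9]
r4 m[φ0→X12] = [36, 42, 63]
r4 m[φ0→X15] = [64, 32, 144]
r4 m[φ1→X12] = [576, 1440, 648]
r4 m[φ1→X6] = [36, 144, 144]
r4 m[φ2→X9] = [1440, 588, 1280]
r4 m[φ2→X6] = [9, 8, 9]
r4 m[φ3→X15] = [5, 9, 7]
r4 m[φ4→X6] = [8, 7, 3]
r4 m[φ5→X12] = [2, 1, 4]
r4 m[φ6→X6] = [4, 2, 6]
r4 m[X12→φ0] = [1152, 1440, 2592]
r4 m[X12→φ1] = [72, 42, 252]
r4 m[X12→φ5] = [20736, 60480, 40824]
r4 m[X9→φ2] = [1, 1, 1]
r4 m[X6→φ1] = [288, 112, 162]
r4 m[X6→φ2] = [1152, 2016, 2592]
r4 m[X6→φ4] = [1296, 2304, 7776]
r4 m[X6→φ6] = [2592, 8064, 3888]
r4 m[X15→φ0] = [5, 9, 7]
r4 m[X15→φ3] = [64, 32, 144]
r5 m[φ0→X12] = [36, 42, 63]
r5 m[φ0→X15] = [10368, 5184, 23328]
r5 m[φ1→X12] = [576, 1440, 648]
r5 m[φ1→X6] = [252, 1008, 1008]
r5 m[φ2→X9] = [10368, 14112, 23328]
r5 m[φ2→X6] = [9, 8, 9]
r5 m[φ3→X15] = [5, 9, 7]
r5 m[φ4→X6] = [8, 7, 3]
r5 m[φ5→X12] = [2, 1, 4]
r5 m[φ6→X6] = [4, 2, 6]
r5 m[X12→φ0] = [1152, 1440, 2592]
r5 m[X12→φ1] = [72, 42, 252]
r5 m[X12→φ5] = [20736, 60480, 40824]
r5 m[X9→φ2] = [1, 1, 1]
r5 m[X6→φ1] = [288, 112, 162]
r5 m[X6→φ2] = [1152, 2016, 2592]
r5 m[X6→φ4] = [1296, 2304, 7776]
r5 m[X6→φ6] = [2592, 8064, 3888]
r5 m[X15→φ0] = [5, 9, 7]
r5 m[X15→φ3] = [64, 32, 144]
r6 m[φ0→X12] = [36, 42, 63]
r6 m[φ0→X15] = [10368, 5184, 23328]
r6 m[φ1→X12] = [576, 1440, 648]
r6 m[φ1→X6] = [252, 1008, 1008]
r6 m[φ2→X9] = [10368, 14112, 23328]
r6 m[φ2→X6] = [9, 8, 9]
r6 m[φ3→X15] = [5, 9, 7]
r6 m[φ4→X6] = [8, 7, 3]
r6 m[φ5→X12] = [2, 1, 4]
r6 m[φ6→X6] = [4, 2, 6]
r6 m[X12→φ0] = [1152, 1440, 2592]
r6 m[X12→φ1] = [72, 42, 252]
r6 m[X12→φ5] = [20736, 60480, 40824]
r6 m[X9→φ2] = [1, 1, 1]
r6 m[X6→φ1] = [288, 112, 162]
r6 m[X6→φ2] = [8064, 14112, 18144]
r6 m[X6→φ4] = [9072, 16128, 54432]
r6 m[X6→φ6] = [18144, 56448, 27216]
r6 m[X15→φ0] = [5, 9, 7]
r6 m[X15→φ3] = [10368, 5184, 23328]
r7 m[φ0→X12] = [36, 42, 63]
r7 m[φ0→X15] = [10368, 5184, 23328]
r7 m[φ1→X12] = [576, 1440, 648]
r7 m[φ1→X6] = [252, 1008, 1008]
r7 m[φ2→X9] = [72576, 98784, 163296]
r7 m[φ2→X6] = [9, 8, 9]
r7 m[φ3→X15] = [5, 9, 7]
r7 m[φ4→X6] = [8, 7, 3]
r7 m[φ5→X12] = [2, 1, 4]
r7 m[φ6→X6] = [4, 2, 6]
r7 m[X12→φ0] = [1152, 1440, 2592]
r7 m[X12→φ1] = [72, 42, 252]
r7 m[X12→φ5] = [20736, 60480, 40824]
r7 m[X9→φ2] = [1, 1, 1]
r7 m[X6→φ1] = [288, 112, 162]
r7 m[X6→φ2] = [8064, 14112, 18144]
r7 m[X6→φ4] = [9072, 16128, 54432]
r7 m[X6→φ6] = [18144, 56448, 27216]
r7 m[X15→φ0] = [5, 9, 7]
r7 m[X15→φ3] = [10368, 5184, 23328]
r8 m[φ0→X12] = [36, 42, 63]
r8 m[φ0→X15] = [10368, 5184, 23328]
r8 m[φ1→X12] = [576, 1440, 648]
r8 m[φ1→X6] = [252, 1008, 1008]
r8 m[φ2→X9] = [72576, 98784, 163296]
r8 m[φ2→X6] = [9, 8, 9]
r8 m[φ3→X15] = [5, 9, 7]
r8 m[φ4→X6] = [8, 7, 3]
r8 m[φ5→X12] = [2, 1, 4]
r8 m[φ6→X6] = [4, 2, 6]
r8 m[X12→φ0] = [1152, 1440, 2592]
r8 m[X12→φ1] = [72, 42, 252]
r8 m[X12→φ5] = [20736, 60480, 40824]
r8 m[X9→φ2] = [1, 1, 1]
r8 m[X6→φ1] = [288, 112, 162]
r8 m[X6→φ2] = [8064, 14112, 18144]
r8 m[X6→φ4] = [9072, 16128, 54432]
r8 m[X6→φ6] = [18144, 56448, 27216]
r8 m[X15→φ0] = [5, 9, 7]
r8 m[X15→φ3] = [10368, 5184, 23328]
fixed point reached at round 8
b[X9] = ⊗ incoming = [72576, 98784, 163296]

b[X9] = [72576, 98784, 163296]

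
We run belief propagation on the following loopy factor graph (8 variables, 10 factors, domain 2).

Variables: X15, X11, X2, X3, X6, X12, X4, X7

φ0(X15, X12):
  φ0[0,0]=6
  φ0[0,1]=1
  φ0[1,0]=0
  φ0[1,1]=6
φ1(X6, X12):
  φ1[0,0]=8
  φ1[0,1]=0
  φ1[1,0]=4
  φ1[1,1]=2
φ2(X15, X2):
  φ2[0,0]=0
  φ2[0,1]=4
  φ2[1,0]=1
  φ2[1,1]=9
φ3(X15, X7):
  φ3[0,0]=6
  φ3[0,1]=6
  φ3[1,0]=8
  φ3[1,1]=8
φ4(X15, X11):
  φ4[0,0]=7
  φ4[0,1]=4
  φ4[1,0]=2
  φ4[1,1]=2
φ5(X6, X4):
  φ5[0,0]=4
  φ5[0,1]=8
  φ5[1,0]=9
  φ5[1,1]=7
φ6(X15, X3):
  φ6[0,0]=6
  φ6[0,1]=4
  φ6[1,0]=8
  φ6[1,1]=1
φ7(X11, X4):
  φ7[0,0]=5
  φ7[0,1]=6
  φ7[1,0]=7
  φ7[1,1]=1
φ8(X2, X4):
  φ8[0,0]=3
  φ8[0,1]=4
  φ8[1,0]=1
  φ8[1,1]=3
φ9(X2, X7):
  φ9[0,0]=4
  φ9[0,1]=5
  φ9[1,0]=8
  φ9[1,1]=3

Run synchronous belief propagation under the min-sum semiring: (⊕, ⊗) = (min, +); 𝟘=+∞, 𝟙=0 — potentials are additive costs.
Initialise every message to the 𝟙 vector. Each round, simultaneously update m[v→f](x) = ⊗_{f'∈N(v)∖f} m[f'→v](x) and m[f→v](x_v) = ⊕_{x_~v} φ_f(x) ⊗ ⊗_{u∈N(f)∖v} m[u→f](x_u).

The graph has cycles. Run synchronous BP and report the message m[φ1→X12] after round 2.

message @ round 2 = [4, 0]

init: all messages = 𝟙 over 2 values
r1 m[φ0→X15] = [1, 0]
r1 m[φ0→X12] = [0, 1]
r1 m[φ1→X6] = [0, 2]
r1 m[φ1→X12] = [4, 0]
r1 m[φ2→X15] = [0, 1]
r1 m[φ2→X2] = [0, 4]
r1 m[φ3→X15] = [6, 8]
r1 m[φ3→X7] = [6, 6]
r1 m[φ4→X15] = [4, 2]
r1 m[φ4→X11] = [2, 2]
r1 m[φ5→X6] = [4, 7]
r1 m[φ5→X4] = [4, 7]
r1 m[φ6→X15] = [4, 1]
r1 m[φ6→X3] = [6, 1]
r1 m[φ7→X11] = [5, 1]
r1 m[φ7→X4] = [5, 1]
r1 m[φ8→X2] = [3, 1]
r1 m[φ8→X4] = [1, 3]
r1 m[φ9→X2] = [4, 3]
r1 m[φ9→X7] = [4, 3]
r1 m[X15→φ0] = [0, 0]
r1 m[X15→φ2] = [0, 0]
r1 m[X15→φ3] = [0, 0]
r1 m[X15→φ4] = [0, 0]
r1 m[X15→φ6] = [0, 0]
r1 m[X11→φ4] = [0, 0]
r1 m[X11→φ7] = [0, 0]
r1 m[X2→φ2] = [0, 0]
r1 m[X2→φ8] = [0, 0]
r1 m[X2→φ9] = [0, 0]
r1 m[X3→φ6] = [0, 0]
r1 m[X6→φ1] = [0, 0]
r1 m[X6→φ5] = [0, 0]
r1 m[X12→φ0] = [0, 0]
r1 m[X12→φ1] = [0, 0]
r1 m[X4→φ5] = [0, 0]
r1 m[X4→φ7] = [0, 0]
r1 m[X4→φ8] = [0, 0]
r1 m[X7→φ3] = [0, 0]
r1 m[X7→φ9] = [0, 0]
r2 m[φ0→X15] = [1, 0]
r2 m[φ0→X12] = [0, 1]
r2 m[φ1→X6] = [0, 2]
r2 m[φ1→X12] = [4, 0]
r2 m[φ2→X15] = [0, 1]
r2 m[φ2→X2] = [0, 4]
r2 m[φ3→X15] = [6, 8]
r2 m[φ3→X7] = [6, 6]
r2 m[φ4→X15] = [4, 2]
r2 m[φ4→X11] = [2, 2]
r2 m[φ5→X6] = [4, 7]
r2 m[φ5→X4] = [4, 7]
r2 m[φ6→X15] = [4, 1]
r2 m[φ6→X3] = [6, 1]
r2 m[φ7→X11] = [5, 1]
r2 m[φ7→X4] = [5, 1]
r2 m[φ8→X2] = [3, 1]
r2 m[φ8→X4] = [1, 3]
r2 m[φ9→X2] = [4, 3]
r2 m[φ9→X7] = [4, 3]
r2 m[X15→φ0] = [14, 12]
r2 m[X15→φ2] = [15, 11]
r2 m[X15→φ3] = [9, 4]
r2 m[X15→φ4] = [11, 10]
r2 m[X15→φ6] = [11, 11]
r2 m[X11→φ4] = [5, 1]
r2 m[X11→φ7] = [2, 2]
r2 m[X2→φ2] = [7, 4]
r2 m[X2→φ8] = [4, 7]
r2 m[X2→φ9] = [3, 5]
r2 m[X3→φ6] = [0, 0]
r2 m[X6→φ1] = [4, 7]
r2 m[X6→φ5] = [0, 2]
r2 m[X12→φ0] = [4, 0]
r2 m[X12→φ1] = [0, 1]
r2 m[X4→φ5] = [6, 4]
r2 m[X4→φ7] = [5, 10]
r2 m[X4→φ8] = [9, 8]
r2 m[X7→φ3] = [4, 3]
r2 m[X7→φ9] = [6, 6]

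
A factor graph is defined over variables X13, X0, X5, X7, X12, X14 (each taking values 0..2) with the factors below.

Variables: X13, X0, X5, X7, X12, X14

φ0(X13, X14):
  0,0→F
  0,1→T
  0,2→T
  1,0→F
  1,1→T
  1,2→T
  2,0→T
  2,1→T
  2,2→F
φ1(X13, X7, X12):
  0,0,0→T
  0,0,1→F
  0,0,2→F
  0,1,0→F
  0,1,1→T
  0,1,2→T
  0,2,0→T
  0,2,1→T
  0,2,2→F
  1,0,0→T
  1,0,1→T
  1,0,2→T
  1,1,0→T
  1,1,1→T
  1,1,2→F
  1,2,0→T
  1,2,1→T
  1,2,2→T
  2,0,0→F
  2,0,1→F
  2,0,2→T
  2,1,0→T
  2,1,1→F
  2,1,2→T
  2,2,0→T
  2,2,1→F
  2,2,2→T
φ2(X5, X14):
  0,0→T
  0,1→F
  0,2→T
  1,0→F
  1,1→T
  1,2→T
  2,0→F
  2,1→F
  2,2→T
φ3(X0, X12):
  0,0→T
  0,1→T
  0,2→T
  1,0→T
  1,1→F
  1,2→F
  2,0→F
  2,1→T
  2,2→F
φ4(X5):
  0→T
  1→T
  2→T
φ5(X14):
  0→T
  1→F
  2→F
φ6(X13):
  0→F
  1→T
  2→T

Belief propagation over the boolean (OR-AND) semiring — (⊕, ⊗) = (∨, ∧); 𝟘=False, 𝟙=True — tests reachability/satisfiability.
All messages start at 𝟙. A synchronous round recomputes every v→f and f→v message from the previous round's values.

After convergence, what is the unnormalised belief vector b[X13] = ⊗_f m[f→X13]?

b[X13] = [F, F, T]

init: all messages = 𝟙 over 3 values
r1 m[φ0→X13] = [T, T, T]
r1 m[φ0→X14] = [T, T, T]
r1 m[φ1→X13] = [T, T, T]
r1 m[φ1→X7] = [T, T, T]
r1 m[φ1→X12] = [T, T, T]
r1 m[φ2→X5] = [T, T, T]
r1 m[φ2→X14] = [T, T, T]
r1 m[φ3→X0] = [T, T, T]
r1 m[φ3→X12] = [T, T, T]
r1 m[φ4→X5] = [T, T, T]
r1 m[φ5→X14] = [T, F, F]
r1 m[φ6→X13] = [F, T, T]
r1 m[X13→φ0] = [T, T, T]
r1 m[X13→φ1] = [T, T, T]
r1 m[X13→φ6] = [T, T, T]
r1 m[X0→φ3] = [T, T, T]
r1 m[X5→φ2] = [T, T, T]
r1 m[X5→φ4] = [T, T, T]
r1 m[X7→φ1] = [T, T, T]
r1 m[X12→φ1] = [T, T, T]
r1 m[X12→φ3] = [T, T, T]
r1 m[X14→φ0] = [T, T, T]
r1 m[X14→φ2] = [T, T, T]
r1 m[X14→φ5] = [T, T, T]
r2 m[φ0→X13] = [T, T, T]
r2 m[φ0→X14] = [T, T, T]
r2 m[φ1→X13] = [T, T, T]
r2 m[φ1→X7] = [T, T, T]
r2 m[φ1→X12] = [T, T, T]
r2 m[φ2→X5] = [T, T, T]
r2 m[φ2→X14] = [T, T, T]
r2 m[φ3→X0] = [T, T, T]
r2 m[φ3→X12] = [T, T, T]
r2 m[φ4→X5] = [T, T, T]
r2 m[φ5→X14] = [T, F, F]
r2 m[φ6→X13] = [F, T, T]
r2 m[X13→φ0] = [F, T, T]
r2 m[X13→φ1] = [F, T, T]
r2 m[X13→φ6] = [T, T, T]
r2 m[X0→φ3] = [T, T, T]
r2 m[X5→φ2] = [T, T, T]
r2 m[X5→φ4] = [T, T, T]
r2 m[X7→φ1] = [T, T, T]
r2 m[X12→φ1] = [T, T, T]
r2 m[X12→φ3] = [T, T, T]
r2 m[X14→φ0] = [T, F, F]
r2 m[X14→φ2] = [T, F, F]
r2 m[X14→φ5] = [T, T, T]
r3 m[φ0→X13] = [F, F, T]
r3 m[φ0→X14] = [T, T, T]
r3 m[φ1→X13] = [T, T, T]
r3 m[φ1→X7] = [T, T, T]
r3 m[φ1→X12] = [T, T, T]
r3 m[φ2→X5] = [T, F, F]
r3 m[φ2→X14] = [T, T, T]
r3 m[φ3→X0] = [T, T, T]
r3 m[φ3→X12] = [T, T, T]
r3 m[φ4→X5] = [T, T, T]
r3 m[φ5→X14] = [T, F, F]
r3 m[φ6→X13] = [F, T, T]
r3 m[X13→φ0] = [F, T, T]
r3 m[X13→φ1] = [F, T, T]
r3 m[X13→φ6] = [T, T, T]
r3 m[X0→φ3] = [T, T, T]
r3 m[X5→φ2] = [T, T, T]
r3 m[X5→φ4] = [T, T, T]
r3 m[X7→φ1] = [T, T, T]
r3 m[X12→φ1] = [T, T, T]
r3 m[X12→φ3] = [T, T, T]
r3 m[X14→φ0] = [T, F, F]
r3 m[X14→φ2] = [T, F, F]
r3 m[X14→φ5] = [T, T, T]
r4 m[φ0→X13] = [F, F, T]
r4 m[φ0→X14] = [T, T, T]
r4 m[φ1→X13] = [T, T, T]
r4 m[φ1→X7] = [T, T, T]
r4 m[φ1→X12] = [T, T, T]
r4 m[φ2→X5] = [T, F, F]
r4 m[φ2→X14] = [T, T, T]
r4 m[φ3→X0] = [T, T, T]
r4 m[φ3→X12] = [T, T, T]
r4 m[φ4→X5] = [T, T, T]
r4 m[φ5→X14] = [T, F, F]
r4 m[φ6→X13] = [F, T, T]
r4 m[X13→φ0] = [F, T, T]
r4 m[X13→φ1] = [F, F, T]
r4 m[X13→φ6] = [F, F, T]
r4 m[X0→φ3] = [T, T, T]
r4 m[X5→φ2] = [T, T, T]
r4 m[X5→φ4] = [T, F, F]
r4 m[X7→φ1] = [T, T, T]
r4 m[X12→φ1] = [T, T, T]
r4 m[X12→φ3] = [T, T, T]
r4 m[X14→φ0] = [T, F, F]
r4 m[X14→φ2] = [T, F, F]
r4 m[X14→φ5] = [T, T, T]
r5 m[φ0→X13] = [F, F, T]
r5 m[φ0→X14] = [T, T, T]
r5 m[φ1→X13] = [T, T, T]
r5 m[φ1→X7] = [T, T, T]
r5 m[φ1→X12] = [T, F, T]
r5 m[φ2→X5] = [T, F, F]
r5 m[φ2→X14] = [T, T, T]
r5 m[φ3→X0] = [T, T, T]
r5 m[φ3→X12] = [T, T, T]
r5 m[φ4→X5] = [T, T, T]
r5 m[φ5→X14] = [T, F, F]
r5 m[φ6→X13] = [F, T, T]
r5 m[X13→φ0] = [F, T, T]
r5 m[X13→φ1] = [F, F, T]
r5 m[X13→φ6] = [F, F, T]
r5 m[X0→φ3] = [T, T, T]
r5 m[X5→φ2] = [T, T, T]
r5 m[X5→φ4] = [T, F, F]
r5 m[X7→φ1] = [T, T, T]
r5 m[X12→φ1] = [T, T, T]
r5 m[X12→φ3] = [T, T, T]
r5 m[X14→φ0] = [T, F, F]
r5 m[X14→φ2] = [T, F, F]
r5 m[X14→φ5] = [T, T, T]
r6 m[φ0→X13] = [F, F, T]
r6 m[φ0→X14] = [T, T, T]
r6 m[φ1→X13] = [T, T, T]
r6 m[φ1→X7] = [T, T, T]
r6 m[φ1→X12] = [T, F, T]
r6 m[φ2→X5] = [T, F, F]
r6 m[φ2→X14] = [T, T, T]
r6 m[φ3→X0] = [T, T, T]
r6 m[φ3→X12] = [T, T, T]
r6 m[φ4→X5] = [T, T, T]
r6 m[φ5→X14] = [T, F, F]
r6 m[φ6→X13] = [F, T, T]
r6 m[X13→φ0] = [F, T, T]
r6 m[X13→φ1] = [F, F, T]
r6 m[X13→φ6] = [F, F, T]
r6 m[X0→φ3] = [T, T, T]
r6 m[X5→φ2] = [T, T, T]
r6 m[X5→φ4] = [T, F, F]
r6 m[X7→φ1] = [T, T, T]
r6 m[X12→φ1] = [T, T, T]
r6 m[X12→φ3] = [T, F, T]
r6 m[X14→φ0] = [T, F, F]
r6 m[X14→φ2] = [T, F, F]
r6 m[X14→φ5] = [T, T, T]
r7 m[φ0→X13] = [F, F, T]
r7 m[φ0→X14] = [T, T, T]
r7 m[φ1→X13] = [T, T, T]
r7 m[φ1→X7] = [T, T, T]
r7 m[φ1→X12] = [T, F, T]
r7 m[φ2→X5] = [T, F, F]
r7 m[φ2→X14] = [T, T, T]
r7 m[φ3→X0] = [T, T, F]
r7 m[φ3→X12] = [T, T, T]
r7 m[φ4→X5] = [T, T, T]
r7 m[φ5→X14] = [T, F, F]
r7 m[φ6→X13] = [F, T, T]
r7 m[X13→φ0] = [F, T, T]
r7 m[X13→φ1] = [F, F, T]
r7 m[X13→φ6] = [F, F, T]
r7 m[X0→φ3] = [T, T, T]
r7 m[X5→φ2] = [T, T, T]
r7 m[X5→φ4] = [T, F, F]
r7 m[X7→φ1] = [T, T, T]
r7 m[X12→φ1] = [T, T, T]
r7 m[X12→φ3] = [T, F, T]
r7 m[X14→φ0] = [T, F, F]
r7 m[X14→φ2] = [T, F, F]
r7 m[X14→φ5] = [T, T, T]
r8 m[φ0→X13] = [F, F, T]
r8 m[φ0→X14] = [T, T, T]
r8 m[φ1→X13] = [T, T, T]
r8 m[φ1→X7] = [T, T, T]
r8 m[φ1→X12] = [T, F, T]
r8 m[φ2→X5] = [T, F, F]
r8 m[φ2→X14] = [T, T, T]
r8 m[φ3→X0] = [T, T, F]
r8 m[φ3→X12] = [T, T, T]
r8 m[φ4→X5] = [T, T, T]
r8 m[φ5→X14] = [T, F, F]
r8 m[φ6→X13] = [F, T, T]
r8 m[X13→φ0] = [F, T, T]
r8 m[X13→φ1] = [F, F, T]
r8 m[X13→φ6] = [F, F, T]
r8 m[X0→φ3] = [T, T, T]
r8 m[X5→φ2] = [T, T, T]
r8 m[X5→φ4] = [T, F, F]
r8 m[X7→φ1] = [T, T, T]
r8 m[X12→φ1] = [T, T, T]
r8 m[X12→φ3] = [T, F, T]
r8 m[X14→φ0] = [T, F, F]
r8 m[X14→φ2] = [T, F, F]
r8 m[X14→φ5] = [T, T, T]
fixed point reached at round 8
b[X13] = ⊗ incoming = [F, F, T]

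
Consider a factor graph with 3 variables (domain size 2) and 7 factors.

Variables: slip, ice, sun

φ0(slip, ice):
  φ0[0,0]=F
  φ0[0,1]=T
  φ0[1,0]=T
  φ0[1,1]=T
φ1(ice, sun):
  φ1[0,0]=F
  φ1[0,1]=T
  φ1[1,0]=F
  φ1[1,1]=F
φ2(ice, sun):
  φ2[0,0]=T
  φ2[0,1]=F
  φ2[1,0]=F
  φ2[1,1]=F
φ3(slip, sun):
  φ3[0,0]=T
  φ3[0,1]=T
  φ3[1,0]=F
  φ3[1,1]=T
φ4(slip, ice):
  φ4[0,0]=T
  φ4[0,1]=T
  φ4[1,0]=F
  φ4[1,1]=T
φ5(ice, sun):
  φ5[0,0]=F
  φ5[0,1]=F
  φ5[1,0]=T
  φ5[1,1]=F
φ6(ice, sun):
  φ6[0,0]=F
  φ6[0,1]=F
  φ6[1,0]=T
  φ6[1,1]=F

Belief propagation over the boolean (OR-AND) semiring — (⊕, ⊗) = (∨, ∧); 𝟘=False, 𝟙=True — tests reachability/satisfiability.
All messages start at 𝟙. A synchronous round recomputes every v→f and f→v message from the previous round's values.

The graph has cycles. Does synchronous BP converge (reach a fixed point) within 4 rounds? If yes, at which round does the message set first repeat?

init: all messages = 𝟙 over 2 values
r1 m[φ0→slip] = [T, T]
r1 m[φ0→ice] = [T, T]
r1 m[φ1→ice] = [T, F]
r1 m[φ1→sun] = [F, T]
r1 m[φ2→ice] = [T, F]
r1 m[φ2→sun] = [T, F]
r1 m[φ3→slip] = [T, T]
r1 m[φ3→sun] = [T, T]
r1 m[φ4→slip] = [T, T]
r1 m[φ4→ice] = [T, T]
r1 m[φ5→ice] = [F, T]
r1 m[φ5→sun] = [T, F]
r1 m[φ6→ice] = [F, T]
r1 m[φ6→sun] = [T, F]
r1 m[slip→φ0] = [T, T]
r1 m[slip→φ3] = [T, T]
r1 m[slip→φ4] = [T, T]
r1 m[ice→φ0] = [T, T]
r1 m[ice→φ1] = [T, T]
r1 m[ice→φ2] = [T, T]
r1 m[ice→φ4] = [T, T]
r1 m[ice→φ5] = [T, T]
r1 m[ice→φ6] = [T, T]
r1 m[sun→φ1] = [T, T]
r1 m[sun→φ2] = [T, T]
r1 m[sun→φ3] = [T, T]
r1 m[sun→φ5] = [T, T]
r1 m[sun→φ6] = [T, T]
r2 m[φ0→slip] = [T, T]
r2 m[φ0→ice] = [T, T]
r2 m[φ1→ice] = [T, F]
r2 m[φ1→sun] = [F, T]
r2 m[φ2→ice] = [T, F]
r2 m[φ2→sun] = [T, F]
r2 m[φ3→slip] = [T, T]
r2 m[φ3→sun] = [T, T]
r2 m[φ4→slip] = [T, T]
r2 m[φ4→ice] = [T, T]
r2 m[φ5→ice] = [F, T]
r2 m[φ5→sun] = [T, F]
r2 m[φ6→ice] = [F, T]
r2 m[φ6→sun] = [T, F]
r2 m[slip→φ0] = [T, T]
r2 m[slip→φ3] = [T, T]
r2 m[slip→φ4] = [T, T]
r2 m[ice→φ0] = [F, F]
r2 m[ice→φ1] = [F, F]
r2 m[ice→φ2] = [F, F]
r2 m[ice→φ4] = [F, F]
r2 m[ice→φ5] = [F, F]
r2 m[ice→φ6] = [F, F]
r2 m[sun→φ1] = [T, F]
r2 m[sun→φ2] = [F, F]
r2 m[sun→φ3] = [F, F]
r2 m[sun→φ5] = [F, F]
r2 m[sun→φ6] = [F, F]
r3 m[φ0→slip] = [F, F]
r3 m[φ0→ice] = [T, T]
r3 m[φ1→ice] = [F, F]
r3 m[φ1→sun] = [F, F]
r3 m[φ2→ice] = [F, F]
r3 m[φ2→sun] = [F, F]
r3 m[φ3→slip] = [F, F]
r3 m[φ3→sun] = [T, T]
r3 m[φ4→slip] = [F, F]
r3 m[φ4→ice] = [T, T]
r3 m[φ5→ice] = [F, F]
r3 m[φ5→sun] = [F, F]
r3 m[φ6→ice] = [F, F]
r3 m[φ6→sun] = [F, F]
r3 m[slip→φ0] = [T, T]
r3 m[slip→φ3] = [T, T]
r3 m[slip→φ4] = [T, T]
r3 m[ice→φ0] = [F, F]
r3 m[ice→φ1] = [F, F]
r3 m[ice→φ2] = [F, F]
r3 m[ice→φ4] = [F, F]
r3 m[ice→φ5] = [F, F]
r3 m[ice→φ6] = [F, F]
r3 m[sun→φ1] = [T, F]
r3 m[sun→φ2] = [F, F]
r3 m[sun→φ3] = [F, F]
r3 m[sun→φ5] = [F, F]
r3 m[sun→φ6] = [F, F]
r4 m[φ0→slip] = [F, F]
r4 m[φ0→ice] = [T, T]
r4 m[φ1→ice] = [F, F]
r4 m[φ1→sun] = [F, F]
r4 m[φ2→ice] = [F, F]
r4 m[φ2→sun] = [F, F]
r4 m[φ3→slip] = [F, F]
r4 m[φ3→sun] = [T, T]
r4 m[φ4→slip] = [F, F]
r4 m[φ4→ice] = [T, T]
r4 m[φ5→ice] = [F, F]
r4 m[φ5→sun] = [F, F]
r4 m[φ6→ice] = [F, F]
r4 m[φ6→sun] = [F, F]
r4 m[slip→φ0] = [F, F]
r4 m[slip→φ3] = [F, F]
r4 m[slip→φ4] = [F, F]
r4 m[ice→φ0] = [F, F]
r4 m[ice→φ1] = [F, F]
r4 m[ice→φ2] = [F, F]
r4 m[ice→φ4] = [F, F]
r4 m[ice→φ5] = [F, F]
r4 m[ice→φ6] = [F, F]
r4 m[sun→φ1] = [F, F]
r4 m[sun→φ2] = [F, F]
r4 m[sun→φ3] = [F, F]
r4 m[sun→φ5] = [F, F]
r4 m[sun→φ6] = [F, F]
no fixed point within 4 rounds

NOT CONVERGED within 4 rounds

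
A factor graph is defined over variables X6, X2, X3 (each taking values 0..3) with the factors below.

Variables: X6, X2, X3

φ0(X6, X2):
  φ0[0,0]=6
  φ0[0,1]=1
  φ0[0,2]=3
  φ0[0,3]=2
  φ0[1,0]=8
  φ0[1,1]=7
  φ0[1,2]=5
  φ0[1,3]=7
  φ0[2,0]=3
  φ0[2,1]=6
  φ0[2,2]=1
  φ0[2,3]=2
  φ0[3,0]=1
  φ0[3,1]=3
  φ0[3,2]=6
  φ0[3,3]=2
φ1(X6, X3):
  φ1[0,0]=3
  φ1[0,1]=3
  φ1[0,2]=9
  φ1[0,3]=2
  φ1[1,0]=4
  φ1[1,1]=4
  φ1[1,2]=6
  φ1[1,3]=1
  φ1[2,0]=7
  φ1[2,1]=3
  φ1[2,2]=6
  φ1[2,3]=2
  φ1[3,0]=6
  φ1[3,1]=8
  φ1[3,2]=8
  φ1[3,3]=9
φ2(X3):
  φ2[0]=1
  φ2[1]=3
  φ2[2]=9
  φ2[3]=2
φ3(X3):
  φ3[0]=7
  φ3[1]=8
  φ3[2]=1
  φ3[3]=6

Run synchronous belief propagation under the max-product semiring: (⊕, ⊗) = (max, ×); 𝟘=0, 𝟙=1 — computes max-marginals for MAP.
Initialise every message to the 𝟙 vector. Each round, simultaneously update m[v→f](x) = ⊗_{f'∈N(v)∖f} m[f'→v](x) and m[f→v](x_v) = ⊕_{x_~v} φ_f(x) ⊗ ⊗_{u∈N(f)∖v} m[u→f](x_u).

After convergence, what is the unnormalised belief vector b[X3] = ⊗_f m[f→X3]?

init: all messages = 𝟙 over 4 values
r1 m[φ0→X6] = [6, 8, 6, 6]
r1 m[φ0→X2] = [8, 7, 6, 7]
r1 m[φ1→X6] = [9, 6, 7, 9]
r1 m[φ1→X3] = [7, 8, 9, 9]
r1 m[φ2→X3] = [1, 3, 9, 2]
r1 m[φ3→X3] = [7, 8, 1, 6]
r1 m[X6→φ0] = [1, 1, 1, 1]
r1 m[X6→φ1] = [1, 1, 1, 1]
r1 m[X2→φ0] = [1, 1, 1, 1]
r1 m[X3→φ1] = [1, 1, 1, 1]
r1 m[X3→φ2] = [1, 1, 1, 1]
r1 m[X3→φ3] = [1, 1, 1, 1]
r2 m[φ0→X6] = [6, 8, 6, 6]
r2 m[φ0→X2] = [8, 7, 6, 7]
r2 m[φ1→X6] = [9, 6, 7, 9]
r2 m[φ1→X3] = [7, 8, 9, 9]
r2 m[φ2→X3] = [1, 3, 9, 2]
r2 m[φ3→X3] = [7, 8, 1, 6]
r2 m[X6→φ0] = [9, 6, 7, 9]
r2 m[X6→φ1] = [6, 8, 6, 6]
r2 m[X2→φ0] = [1, 1, 1, 1]
r2 m[X3→φ1] = [7, 24, 9, 12]
r2 m[X3→φ2] = [49, 64, 9, 54]
r2 m[X3→φ3] = [7, 24, 81, 18]
r3 m[φ0→X6] = [6, 8, 6, 6]
r3 m[φ0→X2] = [54, 42, 54, 42]
r3 m[φ1→X6] = [81, 96, 72, 192]
r3 m[φ1→X3] = [42, 48, 54, 54]
r3 m[φ2→X3] = [1, 3, 9, 2]
r3 m[φ3→X3] = [7, 8, 1, 6]
r3 m[X6→φ0] = [9, 6, 7, 9]
r3 m[X6→φ1] = [6, 8, 6, 6]
r3 m[X2→φ0] = [1, 1, 1, 1]
r3 m[X3→φ1] = [7, 24, 9, 12]
r3 m[X3→φ2] = [49, 64, 9, 54]
r3 m[X3→φ3] = [7, 24, 81, 18]
r4 m[φ0→X6] = [6, 8, 6, 6]
r4 m[φ0→X2] = [54, 42, 54, 42]
r4 m[φ1→X6] = [81, 96, 72, 192]
r4 m[φ1→X3] = [42, 48, 54, 54]
r4 m[φ2→X3] = [1, 3, 9, 2]
r4 m[φ3→X3] = [7, 8, 1, 6]
r4 m[X6→φ0] = [81, 96, 72, 192]
r4 m[X6→φ1] = [6, 8, 6, 6]
r4 m[X2→φ0] = [1, 1, 1, 1]
r4 m[X3→φ1] = [7, 24, 9, 12]
r4 m[X3→φ2] = [294, 384, 54, 324]
r4 m[X3→φ3] = [42, 144, 486, 108]
r5 m[φ0→X6] = [6, 8, 6, 6]
r5 m[φ0→X2] = [768, 672, 1152, 672]
r5 m[φ1→X6] = [81, 96, 72, 192]
r5 m[φ1→X3] = [42, 48, 54, 54]
r5 m[φ2→X3] = [1, 3, 9, 2]
r5 m[φ3→X3] = [7, 8, 1, 6]
r5 m[X6→φ0] = [81, 96, 72, 192]
r5 m[X6→φ1] = [6, 8, 6, 6]
r5 m[X2→φ0] = [1, 1, 1, 1]
r5 m[X3→φ1] = [7, 24, 9, 12]
r5 m[X3→φ2] = [294, 384, 54, 324]
r5 m[X3→φ3] = [42, 144, 486, 108]
r6 m[φ0→X6] = [6, 8, 6, 6]
r6 m[φ0→X2] = [768, 672, 1152, 672]
r6 m[φ1→X6] = [81, 96, 72, 192]
r6 m[φ1→X3] = [42, 48, 54, 54]
r6 m[φ2→X3] = [1, 3, 9, 2]
r6 m[φ3→X3] = [7, 8, 1, 6]
r6 m[X6→φ0] = [81, 96, 72, 192]
r6 m[X6→φ1] = [6, 8, 6, 6]
r6 m[X2→φ0] = [1, 1, 1, 1]
r6 m[X3→φ1] = [7, 24, 9, 12]
r6 m[X3→φ2] = [294, 384, 54, 324]
r6 m[X3→φ3] = [42, 144, 486, 108]
fixed point reached at round 6
b[X3] = ⊗ incoming = [294, 1152, 486, 648]

b[X3] = [294, 1152, 486, 648]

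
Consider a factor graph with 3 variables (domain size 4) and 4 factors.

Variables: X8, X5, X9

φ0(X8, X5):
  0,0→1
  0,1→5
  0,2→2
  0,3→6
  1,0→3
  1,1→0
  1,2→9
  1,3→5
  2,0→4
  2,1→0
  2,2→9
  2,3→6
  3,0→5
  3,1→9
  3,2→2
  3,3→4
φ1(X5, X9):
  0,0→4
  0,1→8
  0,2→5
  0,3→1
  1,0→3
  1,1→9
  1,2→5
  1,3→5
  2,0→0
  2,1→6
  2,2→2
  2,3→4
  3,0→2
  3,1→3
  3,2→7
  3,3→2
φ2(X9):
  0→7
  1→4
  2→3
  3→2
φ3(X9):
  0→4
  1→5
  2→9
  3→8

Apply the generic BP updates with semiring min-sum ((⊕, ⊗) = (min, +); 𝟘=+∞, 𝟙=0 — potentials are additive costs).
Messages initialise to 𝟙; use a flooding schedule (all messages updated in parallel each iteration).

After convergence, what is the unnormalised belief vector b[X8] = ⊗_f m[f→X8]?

b[X8] = [12, 14, 14, 13]

init: all messages = 𝟙 over 4 values
r1 m[φ0→X8] = [1, 0, 0, 2]
r1 m[φ0→X5] = [1, 0, 2, 4]
r1 m[φ1→X5] = [1, 3, 0, 2]
r1 m[φ1→X9] = [0, 3, 2, 1]
r1 m[φ2→X9] = [7, 4, 3, 2]
r1 m[φ3→X9] = [4, 5, 9, 8]
r1 m[X8→φ0] = [0, 0, 0, 0]
r1 m[X5→φ0] = [0, 0, 0, 0]
r1 m[X5→φ1] = [0, 0, 0, 0]
r1 m[X9→φ1] = [0, 0, 0, 0]
r1 m[X9→φ2] = [0, 0, 0, 0]
r1 m[X9→φ3] = [0, 0, 0, 0]
r2 m[φ0→X8] = [1, 0, 0, 2]
r2 m[φ0→X5] = [1, 0, 2, 4]
r2 m[φ1→X5] = [1, 3, 0, 2]
r2 m[φ1→X9] = [0, 3, 2, 1]
r2 m[φ2→X9] = [7, 4, 3, 2]
r2 m[φ3→X9] = [4, 5, 9, 8]
r2 m[X8→φ0] = [0, 0, 0, 0]
r2 m[X5→φ0] = [1, 3, 0, 2]
r2 m[X5→φ1] = [1, 0, 2, 4]
r2 m[X9→φ1] = [11, 9, 12, 10]
r2 m[X9→φ2] = [4, 8, 11, 9]
r2 m[X9→φ3] = [7, 7, 5, 3]
r3 m[φ0→X8] = [2, 3, 3, 2]
r3 m[φ0→X5] = [1, 0, 2, 4]
r3 m[φ1→X5] = [11, 14, 11, 12]
r3 m[φ1→X9] = [2, 7, 4, 2]
r3 m[φ2→X9] = [7, 4, 3, 2]
r3 m[φ3→X9] = [4, 5, 9, 8]
r3 m[X8→φ0] = [0, 0, 0, 0]
r3 m[X5→φ0] = [1, 3, 0, 2]
r3 m[X5→φ1] = [1, 0, 2, 4]
r3 m[X9→φ1] = [11, 9, 12, 10]
r3 m[X9→φ2] = [4, 8, 11, 9]
r3 m[X9→φ3] = [7, 7, 5, 3]
r4 m[φ0→X8] = [2, 3, 3, 2]
r4 m[φ0→X5] = [1, 0, 2, 4]
r4 m[φ1→X5] = [11, 14, 11, 12]
r4 m[φ1→X9] = [2, 7, 4, 2]
r4 m[φ2→X9] = [7, 4, 3, 2]
r4 m[φ3→X9] = [4, 5, 9, 8]
r4 m[X8→φ0] = [0, 0, 0, 0]
r4 m[X5→φ0] = [11, 14, 11, 12]
r4 m[X5→φ1] = [1, 0, 2, 4]
r4 m[X9→φ1] = [11, 9, 12, 10]
r4 m[X9→φ2] = [6, 12, 13, 10]
r4 m[X9→φ3] = [9, 11, 7, 4]
r5 m[φ0→X8] = [12, 14, 14, 13]
r5 m[φ0→X5] = [1, 0, 2, 4]
r5 m[φ1→X5] = [11, 14, 11, 12]
r5 m[φ1→X9] = [2, 7, 4, 2]
r5 m[φ2→X9] = [7, 4, 3, 2]
r5 m[φ3→X9] = [4, 5, 9, 8]
r5 m[X8→φ0] = [0, 0, 0, 0]
r5 m[X5→φ0] = [11, 14, 11, 12]
r5 m[X5→φ1] = [1, 0, 2, 4]
r5 m[X9→φ1] = [11, 9, 12, 10]
r5 m[X9→φ2] = [6, 12, 13, 10]
r5 m[X9→φ3] = [9, 11, 7, 4]
r6 m[φ0→X8] = [12, 14, 14, 13]
r6 m[φ0→X5] = [1, 0, 2, 4]
r6 m[φ1→X5] = [11, 14, 11, 12]
r6 m[φ1→X9] = [2, 7, 4, 2]
r6 m[φ2→X9] = [7, 4, 3, 2]
r6 m[φ3→X9] = [4, 5, 9, 8]
r6 m[X8→φ0] = [0, 0, 0, 0]
r6 m[X5→φ0] = [11, 14, 11, 12]
r6 m[X5→φ1] = [1, 0, 2, 4]
r6 m[X9→φ1] = [11, 9, 12, 10]
r6 m[X9→φ2] = [6, 12, 13, 10]
r6 m[X9→φ3] = [9, 11, 7, 4]
fixed point reached at round 6
b[X8] = ⊗ incoming = [12, 14, 14, 13]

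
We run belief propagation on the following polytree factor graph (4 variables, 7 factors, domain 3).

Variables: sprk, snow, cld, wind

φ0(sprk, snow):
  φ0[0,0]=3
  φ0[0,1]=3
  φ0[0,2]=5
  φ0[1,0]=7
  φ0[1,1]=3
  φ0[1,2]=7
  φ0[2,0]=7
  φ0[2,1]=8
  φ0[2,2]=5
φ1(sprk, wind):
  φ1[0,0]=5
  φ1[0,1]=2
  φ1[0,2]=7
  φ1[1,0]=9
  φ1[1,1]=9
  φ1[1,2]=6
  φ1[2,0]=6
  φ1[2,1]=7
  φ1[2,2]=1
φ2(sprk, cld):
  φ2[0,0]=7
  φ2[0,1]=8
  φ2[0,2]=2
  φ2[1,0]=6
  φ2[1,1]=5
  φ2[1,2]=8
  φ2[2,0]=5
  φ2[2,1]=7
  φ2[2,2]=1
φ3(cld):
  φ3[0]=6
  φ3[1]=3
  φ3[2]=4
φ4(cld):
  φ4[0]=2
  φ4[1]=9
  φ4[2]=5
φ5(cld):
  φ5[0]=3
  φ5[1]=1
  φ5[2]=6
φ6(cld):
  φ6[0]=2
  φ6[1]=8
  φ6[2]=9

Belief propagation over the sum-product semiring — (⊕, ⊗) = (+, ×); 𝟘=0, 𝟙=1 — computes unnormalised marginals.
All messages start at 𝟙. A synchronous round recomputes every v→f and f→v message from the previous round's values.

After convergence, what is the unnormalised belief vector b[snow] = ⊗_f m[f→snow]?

init: all messages = 𝟙 over 3 values
r1 m[φ0→sprk] = [11, 17, 20]
r1 m[φ0→snow] = [17, 14, 17]
r1 m[φ1→sprk] = [14, 24, 14]
r1 m[φ1→wind] = [20, 18, 14]
r1 m[φ2→sprk] = [17, 19, 13]
r1 m[φ2→cld] = [18, 20, 11]
r1 m[φ3→cld] = [6, 3, 4]
r1 m[φ4→cld] = [2, 9, 5]
r1 m[φ5→cld] = [3, 1, 6]
r1 m[φ6→cld] = [2, 8, 9]
r1 m[sprk→φ0] = [1, 1, 1]
r1 m[sprk→φ1] = [1, 1, 1]
r1 m[sprk→φ2] = [1, 1, 1]
r1 m[snow→φ0] = [1, 1, 1]
r1 m[cld→φ2] = [1, 1, 1]
r1 m[cld→φ3] = [1, 1, 1]
r1 m[cld→φ4] = [1, 1, 1]
r1 m[cld→φ5] = [1, 1, 1]
r1 m[cld→φ6] = [1, 1, 1]
r1 m[wind→φ1] = [1, 1, 1]
r2 m[φ0→sprk] = [11, 17, 20]
r2 m[φ0→snow] = [17, 14, 17]
r2 m[φ1→sprk] = [14, 24, 14]
r2 m[φ1→wind] = [20, 18, 14]
r2 m[φ2→sprk] = [17, 19, 13]
r2 m[φ2→cld] = [18, 20, 11]
r2 m[φ3→cld] = [6, 3, 4]
r2 m[φ4→cld] = [2, 9, 5]
r2 m[φ5→cld] = [3, 1, 6]
r2 m[φ6→cld] = [2, 8, 9]
r2 m[sprk→φ0] = [238, 456, 182]
r2 m[sprk→φ1] = [187, 323, 260]
r2 m[sprk→φ2] = [154, 408, 280]
r2 m[snow→φ0] = [1, 1, 1]
r2 m[cld→φ2] = [72, 216, 1080]
r2 m[cld→φ3] = [216, 1440, 2970]
r2 m[cld→φ4] = [648, 480, 2376]
r2 m[cld→φ5] = [432, 4320, 1980]
r2 m[cld→φ6] = [648, 540, 1320]
r2 m[wind→φ1] = [1, 1, 1]
r3 m[φ0→sprk] = [11, 17, 20]
r3 m[φ0→snow] = [5180, 3538, 5292]
r3 m[φ1→sprk] = [14, 24, 14]
r3 m[φ1→wind] = [5402, 5101, 3507]
r3 m[φ2→sprk] = [4392, 10152, 2952]
r3 m[φ2→cld] = [4926, 5232, 3852]
r3 m[φ3→cld] = [6, 3, 4]
r3 m[φ4→cld] = [2, 9, 5]
r3 m[φ5→cld] = [3, 1, 6]
r3 m[φ6→cld] = [2, 8, 9]
r3 m[sprk→φ0] = [238, 456, 182]
r3 m[sprk→φ1] = [187, 323, 260]
r3 m[sprk→φ2] = [154, 408, 280]
r3 m[snow→φ0] = [1, 1, 1]
r3 m[cld→φ2] = [72, 216, 1080]
r3 m[cld→φ3] = [216, 1440, 2970]
r3 m[cld→φ4] = [648, 480, 2376]
r3 m[cld→φ5] = [432, 4320, 1980]
r3 m[cld→φ6] = [648, 540, 1320]
r3 m[wind→φ1] = [1, 1, 1]
r4 m[φ0→sprk] = [11, 17, 20]
r4 m[φ0→snow] = [5180, 3538, 5292]
r4 m[φ1→sprk] = [14, 24, 14]
r4 m[φ1→wind] = [5402, 5101, 3507]
r4 m[φ2→sprk] = [4392, 10152, 2952]
r4 m[φ2→cld] = [4926, 5232, 3852]
r4 m[φ3→cld] = [6, 3, 4]
r4 m[φ4→cld] = [2, 9, 5]
r4 m[φ5→cld] = [3, 1, 6]
r4 m[φ6→cld] = [2, 8, 9]
r4 m[sprk→φ0] = [61488, 243648, 41328]
r4 m[sprk→φ1] = [48312, 172584, 59040]
r4 m[sprk→φ2] = [154, 408, 280]
r4 m[snow→φ0] = [1, 1, 1]
r4 m[cld→φ2] = [72, 216, 1080]
r4 m[cld→φ3] = [59112, 376704, 1040040]
r4 m[cld→φ4] = [177336, 125568, 832032]
r4 m[cld→φ5] = [118224, 1130112, 693360]
r4 m[cld→φ6] = [177336, 141264, 462240]
r4 m[wind→φ1] = [1, 1, 1]
r5 m[φ0→sprk] = [11, 17, 20]
r5 m[φ0→snow] = [2179296, 1246032, 2219616]
r5 m[φ1→sprk] = [14, 24, 14]
r5 m[φ1→wind] = [2149056, 2063160, 1432728]
r5 m[φ2→sprk] = [4392, 10152, 2952]
r5 m[φ2→cld] = [4926, 5232, 3852]
r5 m[φ3→cld] = [6, 3, 4]
r5 m[φ4→cld] = [2, 9, 5]
r5 m[φ5→cld] = [3, 1, 6]
r5 m[φ6→cld] = [2, 8, 9]
r5 m[sprk→φ0] = [61488, 243648, 41328]
r5 m[sprk→φ1] = [48312, 172584, 59040]
r5 m[sprk→φ2] = [154, 408, 280]
r5 m[snow→φ0] = [1, 1, 1]
r5 m[cld→φ2] = [72, 216, 1080]
r5 m[cld→φ3] = [59112, 376704, 1040040]
r5 m[cld→φ4] = [177336, 125568, 832032]
r5 m[cld→φ5] = [118224, 1130112, 693360]
r5 m[cld→φ6] = [177336, 141264, 462240]
r5 m[wind→φ1] = [1, 1, 1]
r6 m[φ0→sprk] = [11, 17, 20]
r6 m[φ0→snow] = [2179296, 1246032, 2219616]
r6 m[φ1→sprk] = [14, 24, 14]
r6 m[φ1→wind] = [2149056, 2063160, 1432728]
r6 m[φ2→sprk] = [4392, 10152, 2952]
r6 m[φ2→cld] = [4926, 5232, 3852]
r6 m[φ3→cld] = [6, 3, 4]
r6 m[φ4→cld] = [2, 9, 5]
r6 m[φ5→cld] = [3, 1, 6]
r6 m[φ6→cld] = [2, 8, 9]
r6 m[sprk→φ0] = [61488, 243648, 41328]
r6 m[sprk→φ1] = [48312, 172584, 59040]
r6 m[sprk→φ2] = [154, 408, 280]
r6 m[snow→φ0] = [1, 1, 1]
r6 m[cld→φ2] = [72, 216, 1080]
r6 m[cld→φ3] = [59112, 376704, 1040040]
r6 m[cld→φ4] = [177336, 125568, 832032]
r6 m[cld→φ5] = [118224, 1130112, 693360]
r6 m[cld→φ6] = [177336, 141264, 462240]
r6 m[wind→φ1] = [1, 1, 1]
fixed point reached at round 6
b[snow] = ⊗ incoming = [2179296, 1246032, 2219616]

b[snow] = [2179296, 1246032, 2219616]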